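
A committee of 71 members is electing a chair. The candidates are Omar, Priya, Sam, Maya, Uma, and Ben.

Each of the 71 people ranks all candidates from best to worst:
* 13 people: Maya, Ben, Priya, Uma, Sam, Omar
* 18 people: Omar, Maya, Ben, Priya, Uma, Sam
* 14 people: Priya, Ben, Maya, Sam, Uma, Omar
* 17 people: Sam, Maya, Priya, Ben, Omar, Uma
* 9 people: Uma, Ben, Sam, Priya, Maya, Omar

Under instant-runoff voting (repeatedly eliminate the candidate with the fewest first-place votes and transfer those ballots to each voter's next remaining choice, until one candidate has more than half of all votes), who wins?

Priya

Round 1: Omar 18, Priya 14, Sam 17, Maya 13, Uma 9, Ben 0. Ben eliminated.
Round 2: Omar 18, Priya 14, Sam 17, Maya 13, Uma 9. Uma eliminated.
Round 3: Omar 18, Priya 14, Sam 26, Maya 13. Maya eliminated.
Round 4: Omar 18, Priya 27, Sam 26. Omar eliminated.
Round 5: Priya 45, Sam 26. Priya has a majority (≥36).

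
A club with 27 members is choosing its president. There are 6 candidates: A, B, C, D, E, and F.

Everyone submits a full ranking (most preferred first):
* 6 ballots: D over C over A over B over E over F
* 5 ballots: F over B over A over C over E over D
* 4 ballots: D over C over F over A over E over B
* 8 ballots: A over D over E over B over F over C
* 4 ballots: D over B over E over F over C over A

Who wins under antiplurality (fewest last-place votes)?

E

Last-place votes: A 4, B 4, C 8, D 5, E 0, F 6.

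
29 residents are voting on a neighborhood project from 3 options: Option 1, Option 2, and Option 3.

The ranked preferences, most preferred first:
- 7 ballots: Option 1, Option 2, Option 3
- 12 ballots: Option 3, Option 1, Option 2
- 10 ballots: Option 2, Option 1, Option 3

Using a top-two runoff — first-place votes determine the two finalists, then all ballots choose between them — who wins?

Option 2

Round 1 first-place votes: Option 1 7, Option 2 10, Option 3 12. Option 3 and Option 2 advance.
Runoff: Option 3 is ranked above Option 2 on 12 ballots, Option 2 above Option 3 on 17.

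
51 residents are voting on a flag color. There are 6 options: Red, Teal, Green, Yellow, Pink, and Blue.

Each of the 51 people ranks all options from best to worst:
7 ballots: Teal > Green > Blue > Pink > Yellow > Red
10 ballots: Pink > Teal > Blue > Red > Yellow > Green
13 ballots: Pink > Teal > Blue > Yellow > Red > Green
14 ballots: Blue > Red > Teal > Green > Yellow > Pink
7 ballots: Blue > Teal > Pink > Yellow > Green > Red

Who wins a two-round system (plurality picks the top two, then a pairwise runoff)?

Blue

Round 1 first-place votes: Red 0, Teal 7, Green 0, Yellow 0, Pink 23, Blue 21. Pink and Blue advance.
Runoff: Pink is ranked above Blue on 23 ballots, Blue above Pink on 28.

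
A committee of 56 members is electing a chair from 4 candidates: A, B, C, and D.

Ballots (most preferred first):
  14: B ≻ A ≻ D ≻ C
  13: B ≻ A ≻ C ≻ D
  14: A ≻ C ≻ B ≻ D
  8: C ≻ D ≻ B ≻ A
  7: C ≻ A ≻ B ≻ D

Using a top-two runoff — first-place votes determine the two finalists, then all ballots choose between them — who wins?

Round 1 first-place votes: A 14, B 27, C 15, D 0. B and C advance.
Runoff: B is ranked above C on 27 ballots, C above B on 29.

C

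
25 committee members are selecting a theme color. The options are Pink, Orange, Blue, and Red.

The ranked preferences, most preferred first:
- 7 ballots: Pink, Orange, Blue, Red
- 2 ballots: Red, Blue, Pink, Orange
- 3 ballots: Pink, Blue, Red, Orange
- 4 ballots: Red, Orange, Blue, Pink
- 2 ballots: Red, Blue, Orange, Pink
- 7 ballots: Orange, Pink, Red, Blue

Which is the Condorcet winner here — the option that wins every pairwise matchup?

Orange

Orange vs Pink: 13–12
Orange vs Blue: 18–7
Orange vs Red: 14–11
Orange beats every other option.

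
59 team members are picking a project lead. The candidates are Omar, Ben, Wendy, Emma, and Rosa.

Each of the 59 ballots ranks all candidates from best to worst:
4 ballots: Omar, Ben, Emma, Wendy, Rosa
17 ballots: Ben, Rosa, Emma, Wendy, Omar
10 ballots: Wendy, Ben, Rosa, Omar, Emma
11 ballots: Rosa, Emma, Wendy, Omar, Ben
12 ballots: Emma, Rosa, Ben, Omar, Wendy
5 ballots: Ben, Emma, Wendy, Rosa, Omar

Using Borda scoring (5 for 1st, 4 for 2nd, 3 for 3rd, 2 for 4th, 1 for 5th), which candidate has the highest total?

Omar: 4×5 + 17×1 + 10×2 + 11×2 + 12×2 + 5×1 = 108
Ben: 4×4 + 17×5 + 10×4 + 11×1 + 12×3 + 5×5 = 213
Wendy: 4×2 + 17×2 + 10×5 + 11×3 + 12×1 + 5×3 = 152
Emma: 4×3 + 17×3 + 10×1 + 11×4 + 12×5 + 5×4 = 197
Rosa: 4×1 + 17×4 + 10×3 + 11×5 + 12×4 + 5×2 = 215

Rosa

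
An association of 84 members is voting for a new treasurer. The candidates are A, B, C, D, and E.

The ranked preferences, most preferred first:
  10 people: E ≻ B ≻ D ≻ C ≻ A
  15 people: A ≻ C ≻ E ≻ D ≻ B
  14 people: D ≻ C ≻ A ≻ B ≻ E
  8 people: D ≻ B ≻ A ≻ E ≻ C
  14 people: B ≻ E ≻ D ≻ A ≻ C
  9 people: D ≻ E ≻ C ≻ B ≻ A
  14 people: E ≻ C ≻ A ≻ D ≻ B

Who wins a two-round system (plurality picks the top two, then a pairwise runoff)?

E

Round 1 first-place votes: A 15, B 14, C 0, D 31, E 24. D and E advance.
Runoff: D is ranked above E on 31 ballots, E above D on 53.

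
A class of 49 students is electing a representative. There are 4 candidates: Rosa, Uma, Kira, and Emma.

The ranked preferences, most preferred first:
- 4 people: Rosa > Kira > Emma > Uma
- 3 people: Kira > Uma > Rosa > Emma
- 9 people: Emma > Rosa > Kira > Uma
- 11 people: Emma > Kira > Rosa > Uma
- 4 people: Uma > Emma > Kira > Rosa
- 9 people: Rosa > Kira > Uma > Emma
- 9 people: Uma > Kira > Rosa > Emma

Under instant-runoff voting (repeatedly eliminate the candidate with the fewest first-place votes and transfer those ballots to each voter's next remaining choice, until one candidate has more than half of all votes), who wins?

Uma

Round 1: Rosa 13, Uma 13, Kira 3, Emma 20. Kira eliminated.
Round 2: Rosa 13, Uma 16, Emma 20. Rosa eliminated.
Round 3: Uma 25, Emma 24. Uma has a majority (≥25).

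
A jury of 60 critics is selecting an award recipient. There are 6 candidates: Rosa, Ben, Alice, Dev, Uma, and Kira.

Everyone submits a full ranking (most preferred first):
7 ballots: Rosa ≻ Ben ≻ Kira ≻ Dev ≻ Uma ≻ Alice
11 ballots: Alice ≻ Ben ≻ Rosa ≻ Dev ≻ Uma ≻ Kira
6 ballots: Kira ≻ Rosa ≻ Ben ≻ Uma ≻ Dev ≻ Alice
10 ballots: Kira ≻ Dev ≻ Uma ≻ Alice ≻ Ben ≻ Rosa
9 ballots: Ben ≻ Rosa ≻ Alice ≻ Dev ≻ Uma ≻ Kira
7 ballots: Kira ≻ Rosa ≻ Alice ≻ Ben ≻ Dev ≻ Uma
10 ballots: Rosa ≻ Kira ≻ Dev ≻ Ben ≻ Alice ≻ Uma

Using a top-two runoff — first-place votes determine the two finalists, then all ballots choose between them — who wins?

Rosa

Round 1 first-place votes: Rosa 17, Ben 9, Alice 11, Dev 0, Uma 0, Kira 23. Kira and Rosa advance.
Runoff: Kira is ranked above Rosa on 23 ballots, Rosa above Kira on 37.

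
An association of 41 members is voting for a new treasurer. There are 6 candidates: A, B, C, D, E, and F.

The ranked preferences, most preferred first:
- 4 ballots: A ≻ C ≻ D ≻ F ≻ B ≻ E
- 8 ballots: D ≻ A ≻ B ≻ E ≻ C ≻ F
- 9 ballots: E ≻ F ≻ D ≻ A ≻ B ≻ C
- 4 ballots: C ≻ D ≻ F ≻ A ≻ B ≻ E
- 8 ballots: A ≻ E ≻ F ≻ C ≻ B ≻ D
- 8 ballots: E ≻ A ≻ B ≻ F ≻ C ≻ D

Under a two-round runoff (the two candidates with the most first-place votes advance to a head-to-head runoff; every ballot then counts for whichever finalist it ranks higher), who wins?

A

Round 1 first-place votes: A 12, B 0, C 4, D 8, E 17, F 0. E and A advance.
Runoff: E is ranked above A on 17 ballots, A above E on 24.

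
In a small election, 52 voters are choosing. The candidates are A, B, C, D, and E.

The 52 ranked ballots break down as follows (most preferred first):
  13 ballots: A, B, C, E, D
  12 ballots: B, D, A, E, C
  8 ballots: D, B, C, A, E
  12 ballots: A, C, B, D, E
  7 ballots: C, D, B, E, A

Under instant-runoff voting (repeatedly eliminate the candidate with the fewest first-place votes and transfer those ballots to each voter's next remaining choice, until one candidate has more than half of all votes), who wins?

Round 1: A 25, B 12, C 7, D 8, E 0. E eliminated.
Round 2: A 25, B 12, C 7, D 8. C eliminated.
Round 3: A 25, B 12, D 15. B eliminated.
Round 4: A 25, D 27. D has a majority (≥27).

D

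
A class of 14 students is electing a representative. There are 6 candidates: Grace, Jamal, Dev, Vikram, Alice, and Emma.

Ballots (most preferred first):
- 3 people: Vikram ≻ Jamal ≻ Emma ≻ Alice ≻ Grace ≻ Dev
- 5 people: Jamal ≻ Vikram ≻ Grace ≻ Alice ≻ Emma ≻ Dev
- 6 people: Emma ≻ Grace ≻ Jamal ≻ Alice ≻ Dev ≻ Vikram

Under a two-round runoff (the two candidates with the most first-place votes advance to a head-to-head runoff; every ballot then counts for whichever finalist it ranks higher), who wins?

Round 1 first-place votes: Grace 0, Jamal 5, Dev 0, Vikram 3, Alice 0, Emma 6. Emma and Jamal advance.
Runoff: Emma is ranked above Jamal on 6 ballots, Jamal above Emma on 8.

Jamal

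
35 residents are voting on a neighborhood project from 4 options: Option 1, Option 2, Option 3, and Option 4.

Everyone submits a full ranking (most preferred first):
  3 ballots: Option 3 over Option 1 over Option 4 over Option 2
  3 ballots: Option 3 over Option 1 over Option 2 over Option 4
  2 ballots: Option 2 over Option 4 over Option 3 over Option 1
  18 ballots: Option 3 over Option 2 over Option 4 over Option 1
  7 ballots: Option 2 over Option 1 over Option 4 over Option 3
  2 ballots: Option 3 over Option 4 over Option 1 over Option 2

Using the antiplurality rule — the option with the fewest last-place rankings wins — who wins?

Last-place votes: Option 1 20, Option 2 5, Option 3 7, Option 4 3.

Option 4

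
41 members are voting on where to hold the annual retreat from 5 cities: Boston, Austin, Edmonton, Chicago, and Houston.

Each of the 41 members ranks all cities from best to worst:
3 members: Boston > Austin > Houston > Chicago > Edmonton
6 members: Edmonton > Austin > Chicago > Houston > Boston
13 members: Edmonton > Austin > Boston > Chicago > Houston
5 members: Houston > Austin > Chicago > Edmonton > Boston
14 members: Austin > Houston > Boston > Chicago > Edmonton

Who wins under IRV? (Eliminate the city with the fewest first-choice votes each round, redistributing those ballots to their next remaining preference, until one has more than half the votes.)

Austin

Round 1: Boston 3, Austin 14, Edmonton 19, Chicago 0, Houston 5. Chicago eliminated.
Round 2: Boston 3, Austin 14, Edmonton 19, Houston 5. Boston eliminated.
Round 3: Austin 17, Edmonton 19, Houston 5. Houston eliminated.
Round 4: Austin 22, Edmonton 19. Austin has a majority (≥21).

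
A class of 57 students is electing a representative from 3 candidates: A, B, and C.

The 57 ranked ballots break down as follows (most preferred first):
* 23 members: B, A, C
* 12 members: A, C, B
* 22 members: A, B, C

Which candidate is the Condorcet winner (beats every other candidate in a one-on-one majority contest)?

A

A vs B: 34–23
A vs C: 57–0
A beats every other candidate.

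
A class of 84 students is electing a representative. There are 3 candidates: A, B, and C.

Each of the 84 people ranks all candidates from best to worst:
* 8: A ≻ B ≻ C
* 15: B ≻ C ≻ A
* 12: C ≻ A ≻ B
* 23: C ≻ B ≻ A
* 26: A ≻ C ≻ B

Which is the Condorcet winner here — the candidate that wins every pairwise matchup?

C vs A: 50–34
C vs B: 61–23
C beats every other candidate.

C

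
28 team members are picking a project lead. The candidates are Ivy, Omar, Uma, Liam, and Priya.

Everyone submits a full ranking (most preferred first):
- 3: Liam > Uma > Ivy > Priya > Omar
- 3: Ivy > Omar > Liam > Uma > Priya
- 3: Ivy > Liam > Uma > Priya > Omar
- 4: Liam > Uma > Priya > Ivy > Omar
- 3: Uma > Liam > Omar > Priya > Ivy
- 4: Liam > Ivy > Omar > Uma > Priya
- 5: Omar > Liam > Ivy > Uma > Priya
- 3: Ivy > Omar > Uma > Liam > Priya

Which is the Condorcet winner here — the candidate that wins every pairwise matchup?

Liam vs Ivy: 19–9
Liam vs Omar: 17–11
Liam vs Uma: 22–6
Liam vs Priya: 28–0
Liam beats every other candidate.

Liam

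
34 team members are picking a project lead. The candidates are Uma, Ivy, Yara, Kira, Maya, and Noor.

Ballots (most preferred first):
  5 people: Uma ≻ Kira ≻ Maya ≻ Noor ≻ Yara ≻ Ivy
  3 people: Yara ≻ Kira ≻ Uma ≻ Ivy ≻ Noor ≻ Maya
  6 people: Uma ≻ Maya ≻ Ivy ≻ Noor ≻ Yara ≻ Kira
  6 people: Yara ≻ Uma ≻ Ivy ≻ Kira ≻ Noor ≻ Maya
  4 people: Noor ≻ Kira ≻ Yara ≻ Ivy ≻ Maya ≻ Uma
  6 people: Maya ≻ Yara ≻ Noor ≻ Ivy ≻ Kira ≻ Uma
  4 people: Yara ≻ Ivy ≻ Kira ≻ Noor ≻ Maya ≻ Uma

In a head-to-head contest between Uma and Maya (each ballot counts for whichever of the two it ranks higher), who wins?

Uma is ranked above Maya on 20 ballots; Maya above Uma on 14.

Uma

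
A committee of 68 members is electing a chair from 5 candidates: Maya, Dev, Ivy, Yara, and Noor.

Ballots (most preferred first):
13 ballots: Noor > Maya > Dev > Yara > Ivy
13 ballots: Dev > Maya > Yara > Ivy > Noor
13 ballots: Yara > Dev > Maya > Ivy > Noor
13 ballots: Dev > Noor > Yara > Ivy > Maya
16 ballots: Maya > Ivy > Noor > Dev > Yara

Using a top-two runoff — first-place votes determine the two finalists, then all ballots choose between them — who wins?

Round 1 first-place votes: Maya 16, Dev 26, Ivy 0, Yara 13, Noor 13. Dev and Maya advance.
Runoff: Dev is ranked above Maya on 39 ballots, Maya above Dev on 29.

Dev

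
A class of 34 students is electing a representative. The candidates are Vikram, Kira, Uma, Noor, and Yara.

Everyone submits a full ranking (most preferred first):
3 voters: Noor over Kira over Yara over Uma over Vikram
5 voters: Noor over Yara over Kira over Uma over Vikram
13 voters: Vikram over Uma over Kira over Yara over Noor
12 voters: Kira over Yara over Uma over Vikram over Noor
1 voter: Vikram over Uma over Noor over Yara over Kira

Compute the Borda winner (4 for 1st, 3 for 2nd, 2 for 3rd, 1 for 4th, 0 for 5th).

Vikram: 3×0 + 5×0 + 13×4 + 12×1 + 1×4 = 68
Kira: 3×3 + 5×2 + 13×2 + 12×4 + 1×0 = 93
Uma: 3×1 + 5×1 + 13×3 + 12×2 + 1×3 = 74
Noor: 3×4 + 5×4 + 13×0 + 12×0 + 1×2 = 34
Yara: 3×2 + 5×3 + 13×1 + 12×3 + 1×1 = 71

Kira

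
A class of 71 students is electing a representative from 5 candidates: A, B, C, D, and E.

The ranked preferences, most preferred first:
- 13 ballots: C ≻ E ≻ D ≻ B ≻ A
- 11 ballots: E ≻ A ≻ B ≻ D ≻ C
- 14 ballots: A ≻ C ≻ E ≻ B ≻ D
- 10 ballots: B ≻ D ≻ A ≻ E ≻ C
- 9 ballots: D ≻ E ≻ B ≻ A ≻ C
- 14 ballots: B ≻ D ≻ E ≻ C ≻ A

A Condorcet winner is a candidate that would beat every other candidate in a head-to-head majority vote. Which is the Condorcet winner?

E vs A: 47–24
E vs B: 47–24
E vs C: 44–27
E vs D: 38–33
E beats every other candidate.

E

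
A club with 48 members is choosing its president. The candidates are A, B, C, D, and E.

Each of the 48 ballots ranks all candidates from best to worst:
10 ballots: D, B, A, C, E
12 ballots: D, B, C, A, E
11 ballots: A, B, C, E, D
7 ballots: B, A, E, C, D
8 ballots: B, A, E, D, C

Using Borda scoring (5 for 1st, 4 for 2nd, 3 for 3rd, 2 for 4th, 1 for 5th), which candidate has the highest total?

B

A: 10×3 + 12×2 + 11×5 + 7×4 + 8×4 = 169
B: 10×4 + 12×4 + 11×4 + 7×5 + 8×5 = 207
C: 10×2 + 12×3 + 11×3 + 7×2 + 8×1 = 111
D: 10×5 + 12×5 + 11×1 + 7×1 + 8×2 = 144
E: 10×1 + 12×1 + 11×2 + 7×3 + 8×3 = 89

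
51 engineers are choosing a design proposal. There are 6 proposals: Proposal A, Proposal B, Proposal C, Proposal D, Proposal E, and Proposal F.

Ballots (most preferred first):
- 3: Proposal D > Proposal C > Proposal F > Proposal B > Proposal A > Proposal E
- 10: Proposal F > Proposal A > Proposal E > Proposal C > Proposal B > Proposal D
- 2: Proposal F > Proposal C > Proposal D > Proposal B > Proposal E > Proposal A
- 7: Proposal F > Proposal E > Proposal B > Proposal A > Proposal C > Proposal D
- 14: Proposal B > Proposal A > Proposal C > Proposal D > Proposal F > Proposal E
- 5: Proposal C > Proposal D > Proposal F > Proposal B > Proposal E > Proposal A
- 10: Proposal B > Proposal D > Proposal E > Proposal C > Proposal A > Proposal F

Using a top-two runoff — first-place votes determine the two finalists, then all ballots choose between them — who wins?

Round 1 first-place votes: Proposal A 0, Proposal B 24, Proposal C 5, Proposal D 3, Proposal E 0, Proposal F 19. Proposal B and Proposal F advance.
Runoff: Proposal B is ranked above Proposal F on 24 ballots, Proposal F above Proposal B on 27.

Proposal F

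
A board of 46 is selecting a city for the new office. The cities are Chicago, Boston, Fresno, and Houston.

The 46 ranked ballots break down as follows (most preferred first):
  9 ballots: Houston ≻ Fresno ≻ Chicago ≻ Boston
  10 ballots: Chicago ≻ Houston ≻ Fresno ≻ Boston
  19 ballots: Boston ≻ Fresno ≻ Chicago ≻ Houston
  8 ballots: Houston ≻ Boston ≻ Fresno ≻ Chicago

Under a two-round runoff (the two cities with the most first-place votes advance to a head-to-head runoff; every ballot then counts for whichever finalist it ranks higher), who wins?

Round 1 first-place votes: Chicago 10, Boston 19, Fresno 0, Houston 17. Boston and Houston advance.
Runoff: Boston is ranked above Houston on 19 ballots, Houston above Boston on 27.

Houston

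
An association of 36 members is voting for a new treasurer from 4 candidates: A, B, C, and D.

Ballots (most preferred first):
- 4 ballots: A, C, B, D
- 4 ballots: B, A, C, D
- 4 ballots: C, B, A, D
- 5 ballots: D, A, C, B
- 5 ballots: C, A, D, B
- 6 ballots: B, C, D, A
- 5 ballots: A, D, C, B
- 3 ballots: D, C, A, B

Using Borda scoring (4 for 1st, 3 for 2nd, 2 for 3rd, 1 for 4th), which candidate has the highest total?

A: 4×4 + 4×3 + 4×2 + 5×3 + 5×3 + 6×1 + 5×4 + 3×2 = 98
B: 4×2 + 4×4 + 4×3 + 5×1 + 5×1 + 6×4 + 5×1 + 3×1 = 78
C: 4×3 + 4×2 + 4×4 + 5×2 + 5×4 + 6×3 + 5×2 + 3×3 = 103
D: 4×1 + 4×1 + 4×1 + 5×4 + 5×2 + 6×2 + 5×3 + 3×4 = 81

C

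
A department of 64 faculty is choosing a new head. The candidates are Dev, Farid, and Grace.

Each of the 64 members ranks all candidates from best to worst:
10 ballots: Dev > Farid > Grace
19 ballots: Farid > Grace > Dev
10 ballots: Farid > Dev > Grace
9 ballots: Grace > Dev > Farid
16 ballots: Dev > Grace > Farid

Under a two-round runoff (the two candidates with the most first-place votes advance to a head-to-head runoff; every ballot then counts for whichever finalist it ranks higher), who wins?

Dev

Round 1 first-place votes: Dev 26, Farid 29, Grace 9. Farid and Dev advance.
Runoff: Farid is ranked above Dev on 29 ballots, Dev above Farid on 35.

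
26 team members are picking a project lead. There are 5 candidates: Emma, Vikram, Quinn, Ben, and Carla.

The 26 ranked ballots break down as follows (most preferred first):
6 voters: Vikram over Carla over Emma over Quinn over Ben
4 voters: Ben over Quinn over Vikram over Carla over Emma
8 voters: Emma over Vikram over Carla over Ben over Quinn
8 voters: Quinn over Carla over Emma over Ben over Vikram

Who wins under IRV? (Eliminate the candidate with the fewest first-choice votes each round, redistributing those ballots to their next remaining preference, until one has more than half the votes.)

Round 1: Emma 8, Vikram 6, Quinn 8, Ben 4, Carla 0. Carla eliminated.
Round 2: Emma 8, Vikram 6, Quinn 8, Ben 4. Ben eliminated.
Round 3: Emma 8, Vikram 6, Quinn 12. Vikram eliminated.
Round 4: Emma 14, Quinn 12. Emma has a majority (≥14).

Emma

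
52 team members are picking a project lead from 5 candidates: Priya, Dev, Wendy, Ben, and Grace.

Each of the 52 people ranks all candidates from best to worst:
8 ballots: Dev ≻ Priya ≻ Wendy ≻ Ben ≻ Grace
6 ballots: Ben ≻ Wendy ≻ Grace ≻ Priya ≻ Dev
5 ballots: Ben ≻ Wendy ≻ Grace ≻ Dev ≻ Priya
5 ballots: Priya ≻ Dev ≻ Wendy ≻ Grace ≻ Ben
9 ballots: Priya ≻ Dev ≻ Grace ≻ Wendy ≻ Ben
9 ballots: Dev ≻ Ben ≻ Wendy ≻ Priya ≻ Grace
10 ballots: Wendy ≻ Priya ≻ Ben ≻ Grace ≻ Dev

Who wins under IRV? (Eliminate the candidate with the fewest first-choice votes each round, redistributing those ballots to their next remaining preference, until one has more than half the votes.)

Round 1: Priya 14, Dev 17, Wendy 10, Ben 11, Grace 0. Grace eliminated.
Round 2: Priya 14, Dev 17, Wendy 10, Ben 11. Wendy eliminated.
Round 3: Priya 24, Dev 17, Ben 11. Ben eliminated.
Round 4: Priya 30, Dev 22. Priya has a majority (≥27).

Priya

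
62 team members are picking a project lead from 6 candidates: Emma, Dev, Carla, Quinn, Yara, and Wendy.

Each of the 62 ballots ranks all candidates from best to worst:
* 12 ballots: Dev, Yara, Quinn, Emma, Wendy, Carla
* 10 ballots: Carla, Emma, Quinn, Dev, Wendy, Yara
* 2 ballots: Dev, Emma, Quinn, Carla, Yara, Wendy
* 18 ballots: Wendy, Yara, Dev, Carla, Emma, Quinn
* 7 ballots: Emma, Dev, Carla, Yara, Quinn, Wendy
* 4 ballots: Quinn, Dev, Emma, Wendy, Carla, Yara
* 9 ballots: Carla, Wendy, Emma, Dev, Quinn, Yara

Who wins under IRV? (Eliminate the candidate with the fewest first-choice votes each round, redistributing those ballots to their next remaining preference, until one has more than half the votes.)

Dev

Round 1: Emma 7, Dev 14, Carla 19, Quinn 4, Yara 0, Wendy 18. Yara eliminated.
Round 2: Emma 7, Dev 14, Carla 19, Quinn 4, Wendy 18. Quinn eliminated.
Round 3: Emma 7, Dev 18, Carla 19, Wendy 18. Emma eliminated.
Round 4: Dev 25, Carla 19, Wendy 18. Wendy eliminated.
Round 5: Dev 43, Carla 19. Dev has a majority (≥32).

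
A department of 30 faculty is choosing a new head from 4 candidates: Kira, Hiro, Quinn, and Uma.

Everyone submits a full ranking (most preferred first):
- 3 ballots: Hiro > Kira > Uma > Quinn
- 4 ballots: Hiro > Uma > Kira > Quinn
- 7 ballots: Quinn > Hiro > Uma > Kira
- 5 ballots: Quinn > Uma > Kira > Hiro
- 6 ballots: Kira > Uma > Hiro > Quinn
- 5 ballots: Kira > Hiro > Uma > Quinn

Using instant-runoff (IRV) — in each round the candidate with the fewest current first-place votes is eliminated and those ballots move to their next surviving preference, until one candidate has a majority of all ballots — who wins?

Kira

Round 1: Kira 11, Hiro 7, Quinn 12, Uma 0. Uma eliminated.
Round 2: Kira 11, Hiro 7, Quinn 12. Hiro eliminated.
Round 3: Kira 18, Quinn 12. Kira has a majority (≥16).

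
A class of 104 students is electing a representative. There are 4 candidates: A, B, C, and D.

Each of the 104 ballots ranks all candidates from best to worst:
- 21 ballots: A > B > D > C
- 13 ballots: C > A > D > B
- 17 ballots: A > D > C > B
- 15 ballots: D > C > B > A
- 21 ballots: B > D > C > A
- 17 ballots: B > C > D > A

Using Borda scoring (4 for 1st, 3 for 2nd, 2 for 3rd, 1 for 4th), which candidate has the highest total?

A: 21×4 + 13×3 + 17×4 + 15×1 + 21×1 + 17×1 = 244
B: 21×3 + 13×1 + 17×1 + 15×2 + 21×4 + 17×4 = 275
C: 21×1 + 13×4 + 17×2 + 15×3 + 21×2 + 17×3 = 245
D: 21×2 + 13×2 + 17×3 + 15×4 + 21×3 + 17×2 = 276

D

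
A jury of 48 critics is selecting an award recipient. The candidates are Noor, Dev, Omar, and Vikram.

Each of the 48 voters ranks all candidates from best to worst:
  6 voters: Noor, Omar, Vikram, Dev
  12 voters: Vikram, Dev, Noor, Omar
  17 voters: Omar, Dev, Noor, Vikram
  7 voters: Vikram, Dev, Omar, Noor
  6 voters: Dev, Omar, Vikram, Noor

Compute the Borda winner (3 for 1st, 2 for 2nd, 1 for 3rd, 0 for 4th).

Noor: 6×3 + 12×1 + 17×1 + 7×0 + 6×0 = 47
Dev: 6×0 + 12×2 + 17×2 + 7×2 + 6×3 = 90
Omar: 6×2 + 12×0 + 17×3 + 7×1 + 6×2 = 82
Vikram: 6×1 + 12×3 + 17×0 + 7×3 + 6×1 = 69

Dev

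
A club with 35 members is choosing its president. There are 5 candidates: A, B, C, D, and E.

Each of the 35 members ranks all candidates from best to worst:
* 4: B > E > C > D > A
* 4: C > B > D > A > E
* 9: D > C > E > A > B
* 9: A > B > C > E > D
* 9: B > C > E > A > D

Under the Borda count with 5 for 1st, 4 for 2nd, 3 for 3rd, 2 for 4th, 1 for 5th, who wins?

C

A: 4×1 + 4×2 + 9×2 + 9×5 + 9×2 = 93
B: 4×5 + 4×4 + 9×1 + 9×4 + 9×5 = 126
C: 4×3 + 4×5 + 9×4 + 9×3 + 9×4 = 131
D: 4×2 + 4×3 + 9×5 + 9×1 + 9×1 = 83
E: 4×4 + 4×1 + 9×3 + 9×2 + 9×3 = 92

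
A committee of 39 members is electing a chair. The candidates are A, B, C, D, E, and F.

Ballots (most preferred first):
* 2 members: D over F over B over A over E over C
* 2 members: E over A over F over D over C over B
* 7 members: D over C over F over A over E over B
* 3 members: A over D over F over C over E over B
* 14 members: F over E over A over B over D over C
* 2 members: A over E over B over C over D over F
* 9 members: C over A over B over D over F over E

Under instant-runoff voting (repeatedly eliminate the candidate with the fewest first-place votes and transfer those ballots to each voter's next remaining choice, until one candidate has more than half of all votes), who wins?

Round 1: A 5, B 0, C 9, D 9, E 2, F 14. B eliminated.
Round 2: A 5, C 9, D 9, E 2, F 14. E eliminated.
Round 3: A 7, C 9, D 9, F 14. A eliminated.
Round 4: C 11, D 12, F 16. C eliminated.
Round 5: D 23, F 16. D has a majority (≥20).

D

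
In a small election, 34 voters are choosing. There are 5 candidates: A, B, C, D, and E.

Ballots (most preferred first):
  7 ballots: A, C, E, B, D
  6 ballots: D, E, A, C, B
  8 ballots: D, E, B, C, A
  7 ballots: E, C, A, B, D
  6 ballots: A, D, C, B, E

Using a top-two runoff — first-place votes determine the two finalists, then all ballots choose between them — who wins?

A

Round 1 first-place votes: A 13, B 0, C 0, D 14, E 7. D and A advance.
Runoff: D is ranked above A on 14 ballots, A above D on 20.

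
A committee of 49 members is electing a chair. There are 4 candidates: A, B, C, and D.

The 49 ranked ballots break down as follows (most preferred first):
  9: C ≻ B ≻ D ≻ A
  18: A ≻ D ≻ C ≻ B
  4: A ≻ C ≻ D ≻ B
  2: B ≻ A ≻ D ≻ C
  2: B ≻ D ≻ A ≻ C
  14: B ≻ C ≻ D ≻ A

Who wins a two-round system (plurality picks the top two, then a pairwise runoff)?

B

Round 1 first-place votes: A 22, B 18, C 9, D 0. A and B advance.
Runoff: A is ranked above B on 22 ballots, B above A on 27.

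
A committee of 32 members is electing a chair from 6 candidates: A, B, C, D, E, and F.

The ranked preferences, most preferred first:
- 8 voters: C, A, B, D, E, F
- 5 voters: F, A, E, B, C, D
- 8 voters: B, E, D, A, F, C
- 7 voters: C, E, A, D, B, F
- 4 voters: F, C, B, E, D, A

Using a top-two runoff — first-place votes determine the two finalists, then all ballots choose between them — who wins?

Round 1 first-place votes: A 0, B 8, C 15, D 0, E 0, F 9. C and F advance.
Runoff: C is ranked above F on 15 ballots, F above C on 17.

F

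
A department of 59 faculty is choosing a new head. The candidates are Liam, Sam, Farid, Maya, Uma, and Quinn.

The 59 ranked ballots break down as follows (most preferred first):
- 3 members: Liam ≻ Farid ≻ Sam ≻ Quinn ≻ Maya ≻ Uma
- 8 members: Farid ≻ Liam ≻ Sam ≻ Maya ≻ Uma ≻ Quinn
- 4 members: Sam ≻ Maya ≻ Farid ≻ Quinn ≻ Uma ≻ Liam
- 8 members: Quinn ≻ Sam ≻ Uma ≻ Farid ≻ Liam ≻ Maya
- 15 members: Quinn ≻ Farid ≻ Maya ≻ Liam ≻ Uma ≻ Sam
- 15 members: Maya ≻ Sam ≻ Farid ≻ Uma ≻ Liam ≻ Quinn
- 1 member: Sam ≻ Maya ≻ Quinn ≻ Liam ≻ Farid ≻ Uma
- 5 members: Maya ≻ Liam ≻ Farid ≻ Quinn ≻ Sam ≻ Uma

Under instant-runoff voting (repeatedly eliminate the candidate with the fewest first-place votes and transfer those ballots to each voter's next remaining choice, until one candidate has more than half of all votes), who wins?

Maya

Round 1: Liam 3, Sam 5, Farid 8, Maya 20, Uma 0, Quinn 23. Uma eliminated.
Round 2: Liam 3, Sam 5, Farid 8, Maya 20, Quinn 23. Liam eliminated.
Round 3: Sam 5, Farid 11, Maya 20, Quinn 23. Sam eliminated.
Round 4: Farid 11, Maya 25, Quinn 23. Farid eliminated.
Round 5: Maya 33, Quinn 26. Maya has a majority (≥30).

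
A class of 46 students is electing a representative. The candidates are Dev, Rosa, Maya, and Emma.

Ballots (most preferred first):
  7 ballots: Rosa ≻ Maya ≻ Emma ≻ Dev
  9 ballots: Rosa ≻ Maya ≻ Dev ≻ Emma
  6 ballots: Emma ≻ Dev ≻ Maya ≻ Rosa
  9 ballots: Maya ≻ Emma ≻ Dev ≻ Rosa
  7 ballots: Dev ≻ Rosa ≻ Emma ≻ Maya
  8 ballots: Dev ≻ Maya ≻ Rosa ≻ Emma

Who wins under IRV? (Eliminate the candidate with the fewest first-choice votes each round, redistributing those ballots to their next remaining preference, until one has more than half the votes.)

Round 1: Dev 15, Rosa 16, Maya 9, Emma 6. Emma eliminated.
Round 2: Dev 21, Rosa 16, Maya 9. Maya eliminated.
Round 3: Dev 30, Rosa 16. Dev has a majority (≥24).

Dev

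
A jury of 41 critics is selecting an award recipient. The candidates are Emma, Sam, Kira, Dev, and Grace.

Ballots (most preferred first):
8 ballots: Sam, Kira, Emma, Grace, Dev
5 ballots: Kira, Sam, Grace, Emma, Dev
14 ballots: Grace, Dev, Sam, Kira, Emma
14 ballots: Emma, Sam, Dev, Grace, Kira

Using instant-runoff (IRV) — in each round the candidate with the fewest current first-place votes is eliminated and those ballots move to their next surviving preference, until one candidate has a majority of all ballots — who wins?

Emma

Round 1: Emma 14, Sam 8, Kira 5, Dev 0, Grace 14. Dev eliminated.
Round 2: Emma 14, Sam 8, Kira 5, Grace 14. Kira eliminated.
Round 3: Emma 14, Sam 13, Grace 14. Sam eliminated.
Round 4: Emma 22, Grace 19. Emma has a majority (≥21).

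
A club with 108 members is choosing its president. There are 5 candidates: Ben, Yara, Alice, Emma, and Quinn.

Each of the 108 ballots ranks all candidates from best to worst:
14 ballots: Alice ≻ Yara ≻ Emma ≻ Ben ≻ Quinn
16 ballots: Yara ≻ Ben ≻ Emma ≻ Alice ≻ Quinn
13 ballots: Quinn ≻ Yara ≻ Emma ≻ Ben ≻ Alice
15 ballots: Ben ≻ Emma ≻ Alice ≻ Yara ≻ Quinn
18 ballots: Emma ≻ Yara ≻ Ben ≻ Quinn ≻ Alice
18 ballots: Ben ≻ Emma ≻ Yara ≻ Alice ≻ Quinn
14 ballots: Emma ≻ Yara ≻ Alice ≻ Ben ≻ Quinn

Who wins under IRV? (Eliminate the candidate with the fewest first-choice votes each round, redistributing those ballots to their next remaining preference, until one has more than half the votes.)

Yara

Round 1: Ben 33, Yara 16, Alice 14, Emma 32, Quinn 13. Quinn eliminated.
Round 2: Ben 33, Yara 29, Alice 14, Emma 32. Alice eliminated.
Round 3: Ben 33, Yara 43, Emma 32. Emma eliminated.
Round 4: Ben 33, Yara 75. Yara has a majority (≥55).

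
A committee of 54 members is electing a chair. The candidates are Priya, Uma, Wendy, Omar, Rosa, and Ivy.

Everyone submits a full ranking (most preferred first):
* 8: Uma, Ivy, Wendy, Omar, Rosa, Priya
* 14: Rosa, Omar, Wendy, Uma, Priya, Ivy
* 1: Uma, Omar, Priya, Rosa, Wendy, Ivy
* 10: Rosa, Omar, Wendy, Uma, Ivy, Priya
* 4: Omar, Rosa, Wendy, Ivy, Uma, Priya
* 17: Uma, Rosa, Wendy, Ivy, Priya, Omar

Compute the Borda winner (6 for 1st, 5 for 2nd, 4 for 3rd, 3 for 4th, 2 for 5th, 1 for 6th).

Rosa

Priya: 8×1 + 14×2 + 1×4 + 10×1 + 4×1 + 17×2 = 88
Uma: 8×6 + 14×3 + 1×6 + 10×3 + 4×2 + 17×6 = 236
Wendy: 8×4 + 14×4 + 1×2 + 10×4 + 4×4 + 17×4 = 214
Omar: 8×3 + 14×5 + 1×5 + 10×5 + 4×6 + 17×1 = 190
Rosa: 8×2 + 14×6 + 1×3 + 10×6 + 4×5 + 17×5 = 268
Ivy: 8×5 + 14×1 + 1×1 + 10×2 + 4×3 + 17×3 = 138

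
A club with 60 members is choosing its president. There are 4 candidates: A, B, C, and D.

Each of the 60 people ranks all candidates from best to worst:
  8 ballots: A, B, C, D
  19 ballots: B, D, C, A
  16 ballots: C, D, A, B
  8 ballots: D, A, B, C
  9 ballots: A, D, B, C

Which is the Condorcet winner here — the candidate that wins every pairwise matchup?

D

D vs A: 43–17
D vs B: 33–27
D vs C: 36–24
D beats every other candidate.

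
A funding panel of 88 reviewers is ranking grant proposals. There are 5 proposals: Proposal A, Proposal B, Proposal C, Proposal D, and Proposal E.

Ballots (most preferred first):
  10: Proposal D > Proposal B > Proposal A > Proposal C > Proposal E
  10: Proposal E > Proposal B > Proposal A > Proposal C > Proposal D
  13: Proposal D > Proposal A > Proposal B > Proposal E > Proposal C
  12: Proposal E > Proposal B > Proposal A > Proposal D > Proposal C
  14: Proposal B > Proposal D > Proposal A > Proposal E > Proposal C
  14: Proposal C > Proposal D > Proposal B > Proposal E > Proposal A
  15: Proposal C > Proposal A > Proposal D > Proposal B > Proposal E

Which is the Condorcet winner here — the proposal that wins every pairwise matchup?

Proposal D vs Proposal A: 51–37
Proposal D vs Proposal B: 52–36
Proposal D vs Proposal C: 49–39
Proposal D vs Proposal E: 66–22
Proposal D beats every other proposal.

Proposal D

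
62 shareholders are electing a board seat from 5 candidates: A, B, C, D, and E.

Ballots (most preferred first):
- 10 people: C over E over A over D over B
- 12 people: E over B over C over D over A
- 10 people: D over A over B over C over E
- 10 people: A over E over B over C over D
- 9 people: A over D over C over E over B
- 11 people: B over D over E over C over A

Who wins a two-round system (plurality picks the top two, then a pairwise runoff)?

E

Round 1 first-place votes: A 19, B 11, C 10, D 10, E 12. A and E advance.
Runoff: A is ranked above E on 29 ballots, E above A on 33.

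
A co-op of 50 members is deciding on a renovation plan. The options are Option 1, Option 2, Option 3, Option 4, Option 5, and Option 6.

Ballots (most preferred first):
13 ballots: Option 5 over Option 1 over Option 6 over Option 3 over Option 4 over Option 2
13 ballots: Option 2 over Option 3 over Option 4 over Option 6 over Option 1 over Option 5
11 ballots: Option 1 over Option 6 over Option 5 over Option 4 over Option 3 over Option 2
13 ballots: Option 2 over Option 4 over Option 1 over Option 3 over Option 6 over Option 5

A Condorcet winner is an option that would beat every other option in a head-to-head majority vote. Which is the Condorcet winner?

Option 2 vs Option 1: 26–24
Option 2 vs Option 3: 26–24
Option 2 vs Option 4: 26–24
Option 2 vs Option 5: 26–24
Option 2 vs Option 6: 26–24
Option 2 beats every other option.

Option 2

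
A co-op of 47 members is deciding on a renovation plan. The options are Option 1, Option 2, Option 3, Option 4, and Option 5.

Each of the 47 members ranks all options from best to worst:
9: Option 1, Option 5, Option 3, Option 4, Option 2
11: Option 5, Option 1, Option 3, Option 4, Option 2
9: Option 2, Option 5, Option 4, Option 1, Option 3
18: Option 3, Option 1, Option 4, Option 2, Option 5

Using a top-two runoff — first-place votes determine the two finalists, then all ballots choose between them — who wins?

Round 1 first-place votes: Option 1 9, Option 2 9, Option 3 18, Option 4 0, Option 5 11. Option 3 and Option 5 advance.
Runoff: Option 3 is ranked above Option 5 on 18 ballots, Option 5 above Option 3 on 29.

Option 5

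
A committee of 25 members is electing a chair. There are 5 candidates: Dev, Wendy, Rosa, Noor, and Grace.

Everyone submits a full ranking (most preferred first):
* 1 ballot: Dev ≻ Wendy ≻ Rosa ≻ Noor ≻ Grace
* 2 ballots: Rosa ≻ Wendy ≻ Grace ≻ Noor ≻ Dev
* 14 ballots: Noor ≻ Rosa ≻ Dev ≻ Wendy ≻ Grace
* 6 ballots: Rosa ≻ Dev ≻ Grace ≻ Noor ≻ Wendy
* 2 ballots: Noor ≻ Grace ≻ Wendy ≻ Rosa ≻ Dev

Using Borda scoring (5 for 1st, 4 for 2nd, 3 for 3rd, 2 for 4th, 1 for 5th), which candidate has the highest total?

Rosa

Dev: 1×5 + 2×1 + 14×3 + 6×4 + 2×1 = 75
Wendy: 1×4 + 2×4 + 14×2 + 6×1 + 2×3 = 52
Rosa: 1×3 + 2×5 + 14×4 + 6×5 + 2×2 = 103
Noor: 1×2 + 2×2 + 14×5 + 6×2 + 2×5 = 98
Grace: 1×1 + 2×3 + 14×1 + 6×3 + 2×4 = 47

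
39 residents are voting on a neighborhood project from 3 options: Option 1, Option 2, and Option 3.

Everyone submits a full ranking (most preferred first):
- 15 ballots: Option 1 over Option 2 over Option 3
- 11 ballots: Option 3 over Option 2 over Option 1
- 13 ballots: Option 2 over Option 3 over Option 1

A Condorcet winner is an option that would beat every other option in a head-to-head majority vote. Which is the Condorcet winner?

Option 2 vs Option 1: 24–15
Option 2 vs Option 3: 28–11
Option 2 beats every other option.

Option 2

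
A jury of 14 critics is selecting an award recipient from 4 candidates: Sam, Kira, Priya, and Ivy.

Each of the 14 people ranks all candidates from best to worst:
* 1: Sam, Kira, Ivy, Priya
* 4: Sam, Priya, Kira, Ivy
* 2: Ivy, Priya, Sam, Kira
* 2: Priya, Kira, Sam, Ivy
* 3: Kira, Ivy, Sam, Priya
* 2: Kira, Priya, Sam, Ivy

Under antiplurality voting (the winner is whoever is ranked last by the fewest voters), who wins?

Last-place votes: Sam 0, Kira 2, Priya 4, Ivy 8.

Sam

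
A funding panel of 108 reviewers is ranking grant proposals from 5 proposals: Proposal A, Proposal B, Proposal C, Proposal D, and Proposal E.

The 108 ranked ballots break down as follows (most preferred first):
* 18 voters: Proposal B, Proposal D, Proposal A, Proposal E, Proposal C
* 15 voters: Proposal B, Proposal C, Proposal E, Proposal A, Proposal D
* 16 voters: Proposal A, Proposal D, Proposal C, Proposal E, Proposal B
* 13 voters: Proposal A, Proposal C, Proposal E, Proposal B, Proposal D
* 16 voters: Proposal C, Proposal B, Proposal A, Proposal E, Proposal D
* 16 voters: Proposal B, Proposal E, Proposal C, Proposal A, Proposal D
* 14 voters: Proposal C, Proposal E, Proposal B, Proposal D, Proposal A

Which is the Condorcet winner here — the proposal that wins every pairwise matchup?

Proposal C vs Proposal A: 61–47
Proposal C vs Proposal B: 59–49
Proposal C vs Proposal D: 74–34
Proposal C vs Proposal E: 74–34
Proposal C beats every other proposal.

Proposal C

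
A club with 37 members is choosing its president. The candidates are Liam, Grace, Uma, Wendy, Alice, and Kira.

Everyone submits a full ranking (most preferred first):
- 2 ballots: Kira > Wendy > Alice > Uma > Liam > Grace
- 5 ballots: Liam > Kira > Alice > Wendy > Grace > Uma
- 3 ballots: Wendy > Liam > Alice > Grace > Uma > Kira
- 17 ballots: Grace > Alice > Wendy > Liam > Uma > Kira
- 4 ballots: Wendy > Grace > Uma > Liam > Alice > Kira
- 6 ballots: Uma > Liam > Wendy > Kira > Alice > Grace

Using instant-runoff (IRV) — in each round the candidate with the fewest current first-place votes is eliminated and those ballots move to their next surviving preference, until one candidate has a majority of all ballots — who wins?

Round 1: Liam 5, Grace 17, Uma 6, Wendy 7, Alice 0, Kira 2. Alice eliminated.
Round 2: Liam 5, Grace 17, Uma 6, Wendy 7, Kira 2. Kira eliminated.
Round 3: Liam 5, Grace 17, Uma 6, Wendy 9. Liam eliminated.
Round 4: Grace 17, Uma 6, Wendy 14. Uma eliminated.
Round 5: Grace 17, Wendy 20. Wendy has a majority (≥19).

Wendy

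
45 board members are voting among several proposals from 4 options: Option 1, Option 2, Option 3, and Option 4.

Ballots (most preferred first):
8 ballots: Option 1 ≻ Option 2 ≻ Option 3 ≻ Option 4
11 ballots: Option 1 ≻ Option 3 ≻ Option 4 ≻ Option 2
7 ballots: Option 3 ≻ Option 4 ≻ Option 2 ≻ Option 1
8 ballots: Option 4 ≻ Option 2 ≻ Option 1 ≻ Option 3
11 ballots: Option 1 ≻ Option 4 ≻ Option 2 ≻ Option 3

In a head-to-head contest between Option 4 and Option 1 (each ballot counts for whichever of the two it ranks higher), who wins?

Option 1

Option 4 is ranked above Option 1 on 15 ballots; Option 1 above Option 4 on 30.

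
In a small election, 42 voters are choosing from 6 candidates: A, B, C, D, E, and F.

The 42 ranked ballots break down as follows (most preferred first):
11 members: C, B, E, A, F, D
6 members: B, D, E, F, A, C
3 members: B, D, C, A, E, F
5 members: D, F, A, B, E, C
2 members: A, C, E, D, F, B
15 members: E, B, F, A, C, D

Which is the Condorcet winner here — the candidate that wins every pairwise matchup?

B

B vs A: 35–7
B vs C: 29–13
B vs D: 35–7
B vs E: 25–17
B vs F: 35–7
B beats every other candidate.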